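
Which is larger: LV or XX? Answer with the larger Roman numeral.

LV = 55
XX = 20
55 is larger

LV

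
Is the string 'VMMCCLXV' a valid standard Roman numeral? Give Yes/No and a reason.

'VMMCCLXV': V should not appear more than once

No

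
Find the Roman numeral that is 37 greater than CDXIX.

CDXIX = 419
419 + 37 = 456

CDLVI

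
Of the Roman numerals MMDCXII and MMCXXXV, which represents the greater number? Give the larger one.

MMDCXII = 2612
MMCXXXV = 2135
2612 is larger

MMDCXII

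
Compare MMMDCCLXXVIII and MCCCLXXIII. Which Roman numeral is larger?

MMMDCCLXXVIII = 3778
MCCCLXXIII = 1373
3778 is larger

MMMDCCLXXVIII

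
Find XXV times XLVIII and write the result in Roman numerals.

XXV = 25
XLVIII = 48
25 × 48 = 1200

MCC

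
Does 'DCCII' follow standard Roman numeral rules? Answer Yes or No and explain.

'DCCII': Check the rules: uses only the symbols I, V, X, L, C, D, M; no symbol is repeated more than three times in a row; V, L and D each appear at most once; no smaller symbol precedes a larger one (values never increase from left to right). Value: D (500) + C (100) + C (100) + I (1) + I (1) = 702. So it is a valid standard Roman numeral.

Yes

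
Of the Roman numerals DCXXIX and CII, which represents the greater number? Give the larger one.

DCXXIX = 629
CII = 102
629 is larger

DCXXIX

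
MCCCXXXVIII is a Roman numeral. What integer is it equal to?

MCCCXXXVIII: M=1000, C=100, C=100, C=100, X=10, X=10, X=10, V=5, I=1, I=1, I=1
1000 + 100 + 100 + 100 + 10 + 10 + 10 + 5 + 1 + 1 + 1 = 1338

1338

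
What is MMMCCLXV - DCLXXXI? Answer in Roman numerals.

MMMCCLXV = 3265
DCLXXXI = 681
3265 - 681 = 2584

MMDLXXXIV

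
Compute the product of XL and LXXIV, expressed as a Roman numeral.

XL = 40
LXXIV = 74
40 × 74 = 2960

MMCMLX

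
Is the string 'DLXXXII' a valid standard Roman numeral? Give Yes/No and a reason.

'DLXXXII': Check the rules: uses only the symbols I, V, X, L, C, D, M; no symbol is repeated more than three times in a row; V, L and D each appear at most once; no smaller symbol precedes a larger one (values never increase from left to right). Value: D (500) + L (50) + X (10) + X (10) + X (10) + I (1) + I (1) = 582. So it is a valid standard Roman numeral.

Yes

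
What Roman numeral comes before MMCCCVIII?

MMCCCVIII = 2308; previous is 2307

MMCCCVII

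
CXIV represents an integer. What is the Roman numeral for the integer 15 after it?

CXIV = 114
114 + 15 = 129

CXXIX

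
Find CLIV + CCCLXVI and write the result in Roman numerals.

CLIV = 154
CCCLXVI = 366
154 + 366 = 520

DXX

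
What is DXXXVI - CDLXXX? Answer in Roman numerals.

DXXXVI = 536
CDLXXX = 480
536 - 480 = 56

LVI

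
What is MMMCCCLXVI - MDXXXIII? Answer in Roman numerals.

MMMCCCLXVI = 3366
MDXXXIII = 1533
3366 - 1533 = 1833

MDCCCXXXIII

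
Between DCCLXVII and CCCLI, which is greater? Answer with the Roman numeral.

DCCLXVII = 767
CCCLI = 351
767 is larger

DCCLXVII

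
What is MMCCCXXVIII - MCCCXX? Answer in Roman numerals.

MMCCCXXVIII = 2328
MCCCXX = 1320
2328 - 1320 = 1008

MVIII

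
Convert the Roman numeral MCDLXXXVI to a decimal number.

MCDLXXXVI: M=1000, CD=400, L=50, X=10, X=10, X=10, V=5, I=1
1000 + 400 + 50 + 10 + 10 + 10 + 5 + 1 = 1486

1486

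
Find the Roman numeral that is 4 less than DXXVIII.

DXXVIII = 528
528 - 4 = 524

DXXIV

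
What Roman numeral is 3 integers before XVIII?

XVIII = 18
18 - 3 = 15

XV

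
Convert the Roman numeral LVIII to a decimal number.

LVIII: L=50, V=5, I=1, I=1, I=1
50 + 5 + 1 + 1 + 1 = 58

58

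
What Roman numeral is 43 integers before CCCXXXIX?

CCCXXXIX = 339
339 - 43 = 296

CCXCVI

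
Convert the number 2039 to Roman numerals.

Convert 2039 to Roman numerals:
  2039 contains 2×1000 (MM)
  39 contains 3×10 (XXX)
  9 contains 1×9 (IX)

MMXXXIX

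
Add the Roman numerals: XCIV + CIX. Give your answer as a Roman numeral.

XCIV = 94
CIX = 109
94 + 109 = 203

CCIII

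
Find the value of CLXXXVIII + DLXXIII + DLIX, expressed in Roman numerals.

CLXXXVIII = 188, DLXXIII = 573, DLIX = 559
188 + 573 = 761
761 + 559 = 1320

MCCCXX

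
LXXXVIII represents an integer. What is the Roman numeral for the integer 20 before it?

LXXXVIII = 88
88 - 20 = 68

LXVIII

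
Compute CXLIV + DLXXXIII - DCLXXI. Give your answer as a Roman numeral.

CXLIV = 144, DLXXXIII = 583, DCLXXI = 671
144 + 583 = 727
727 - 671 = 56

LVI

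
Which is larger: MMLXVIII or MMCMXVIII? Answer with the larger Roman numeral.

MMLXVIII = 2068
MMCMXVIII = 2918
2918 is larger

MMCMXVIII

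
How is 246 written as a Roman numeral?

Convert 246 to Roman numerals:
  246 contains 2×100 (CC)
  46 contains 1×40 (XL)
  6 contains 1×5 (V)
  1 contains 1×1 (I)

CCXLVI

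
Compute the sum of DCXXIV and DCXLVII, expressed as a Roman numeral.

DCXXIV = 624
DCXLVII = 647
624 + 647 = 1271

MCCLXXI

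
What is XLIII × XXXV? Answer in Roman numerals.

XLIII = 43
XXXV = 35
43 × 35 = 1505

MDV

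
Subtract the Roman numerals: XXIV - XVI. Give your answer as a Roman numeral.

XXIV = 24
XVI = 16
24 - 16 = 8

VIII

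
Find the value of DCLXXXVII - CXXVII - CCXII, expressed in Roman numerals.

DCLXXXVII = 687, CXXVII = 127, CCXII = 212
687 - 127 = 560
560 - 212 = 348

CCCXLVIII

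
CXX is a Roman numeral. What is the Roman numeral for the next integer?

CXX = 120, so the next integer is 120 + 1 = 121

CXXI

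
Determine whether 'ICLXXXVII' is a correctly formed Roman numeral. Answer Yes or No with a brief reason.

'ICLXXXVII': Invalid subtractive combination: IC

No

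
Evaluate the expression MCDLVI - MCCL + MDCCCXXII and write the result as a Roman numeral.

MCDLVI = 1456, MCCL = 1250, MDCCCXXII = 1822
1456 - 1250 = 206
206 + 1822 = 2028

MMXXVIII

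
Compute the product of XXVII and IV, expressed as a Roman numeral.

XXVII = 27
IV = 4
27 × 4 = 108

CVIII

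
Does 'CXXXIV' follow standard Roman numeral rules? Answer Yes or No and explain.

'CXXXIV': Check the rules: uses only the symbols I, V, X, L, C, D, M; no symbol is repeated more than three times in a row; V, L and D each appear at most once; the only place a smaller symbol precedes a larger one is the allowed subtractive pair IV, the symbol right after such a pair (if any) is smaller than the pair's first symbol, and otherwise the values never increase from left to right. Value: C (100) + X (10) + X (10) + X (10) + IV (4) = 134. So it is a valid standard Roman numeral.

Yes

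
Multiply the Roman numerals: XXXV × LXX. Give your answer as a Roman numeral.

XXXV = 35
LXX = 70
35 × 70 = 2450

MMCDL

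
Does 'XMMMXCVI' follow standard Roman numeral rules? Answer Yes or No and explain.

'XMMMXCVI': Invalid subtractive combination: XM

No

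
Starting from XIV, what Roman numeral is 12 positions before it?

XIV = 14
14 - 12 = 2

II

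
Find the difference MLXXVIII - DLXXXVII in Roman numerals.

MLXXVIII = 1078
DLXXXVII = 587
1078 - 587 = 491

CDXCI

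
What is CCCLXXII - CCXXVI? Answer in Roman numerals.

CCCLXXII = 372
CCXXVI = 226
372 - 226 = 146

CXLVI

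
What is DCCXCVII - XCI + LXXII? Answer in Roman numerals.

DCCXCVII = 797, XCI = 91, LXXII = 72
797 - 91 = 706
706 + 72 = 778

DCCLXXVIII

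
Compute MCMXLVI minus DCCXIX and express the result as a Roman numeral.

MCMXLVI = 1946
DCCXIX = 719
1946 - 719 = 1227

MCCXXVII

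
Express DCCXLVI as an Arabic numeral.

DCCXLVI: D=500, C=100, C=100, XL=40, V=5, I=1
500 + 100 + 100 + 40 + 5 + 1 = 746

746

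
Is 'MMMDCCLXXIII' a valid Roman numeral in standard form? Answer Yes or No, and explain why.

'MMMDCCLXXIII': Check the rules: uses only the symbols I, V, X, L, C, D, M; no symbol is repeated more than three times in a row; V, L and D each appear at most once; no smaller symbol precedes a larger one (values never increase from left to right). Value: M (1000) + M (1000) + M (1000) + D (500) + C (100) + C (100) + L (50) + X (10) + X (10) + I (1) + I (1) + I (1) = 3773. So it is a valid standard Roman numeral.

Yes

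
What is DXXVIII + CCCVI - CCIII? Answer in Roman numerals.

DXXVIII = 528, CCCVI = 306, CCIII = 203
528 + 306 = 834
834 - 203 = 631

DCXXXI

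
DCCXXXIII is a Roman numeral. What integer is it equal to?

DCCXXXIII: D=500, C=100, C=100, X=10, X=10, X=10, I=1, I=1, I=1
500 + 100 + 100 + 10 + 10 + 10 + 1 + 1 + 1 = 733

733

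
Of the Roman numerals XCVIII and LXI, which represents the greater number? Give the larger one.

XCVIII = 98
LXI = 61
98 is larger

XCVIII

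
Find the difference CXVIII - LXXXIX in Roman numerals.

CXVIII = 118
LXXXIX = 89
118 - 89 = 29

XXIX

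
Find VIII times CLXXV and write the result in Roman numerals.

VIII = 8
CLXXV = 175
8 × 175 = 1400

MCD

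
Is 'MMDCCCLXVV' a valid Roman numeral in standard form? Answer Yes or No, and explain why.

'MMDCCCLXVV': V should not appear more than once

No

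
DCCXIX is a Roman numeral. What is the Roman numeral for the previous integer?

DCCXIX = 719, so the previous integer is 719 - 1 = 718

DCCXVIII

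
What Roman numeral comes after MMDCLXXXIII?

MMDCLXXXIII = 2683, so the next integer is 2683 + 1 = 2684

MMDCLXXXIV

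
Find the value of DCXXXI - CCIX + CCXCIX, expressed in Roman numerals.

DCXXXI = 631, CCIX = 209, CCXCIX = 299
631 - 209 = 422
422 + 299 = 721

DCCXXI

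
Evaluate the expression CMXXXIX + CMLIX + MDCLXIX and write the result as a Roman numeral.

CMXXXIX = 939, CMLIX = 959, MDCLXIX = 1669
939 + 959 = 1898
1898 + 1669 = 3567

MMMDLXVII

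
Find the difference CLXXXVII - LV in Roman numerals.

CLXXXVII = 187
LV = 55
187 - 55 = 132

CXXXII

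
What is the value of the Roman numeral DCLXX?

DCLXX: D=500, C=100, L=50, X=10, X=10
500 + 100 + 50 + 10 + 10 = 670

670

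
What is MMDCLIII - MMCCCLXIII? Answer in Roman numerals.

MMDCLIII = 2653
MMCCCLXIII = 2363
2653 - 2363 = 290

CCXC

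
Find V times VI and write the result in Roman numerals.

V = 5
VI = 6
5 × 6 = 30

XXX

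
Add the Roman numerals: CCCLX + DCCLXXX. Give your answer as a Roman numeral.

CCCLX = 360
DCCLXXX = 780
360 + 780 = 1140

MCXL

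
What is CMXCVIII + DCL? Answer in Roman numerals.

CMXCVIII = 998
DCL = 650
998 + 650 = 1648

MDCXLVIII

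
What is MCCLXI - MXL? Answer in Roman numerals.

MCCLXI = 1261
MXL = 1040
1261 - 1040 = 221

CCXXI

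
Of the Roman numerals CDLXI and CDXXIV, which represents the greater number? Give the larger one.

CDLXI = 461
CDXXIV = 424
461 is larger

CDLXI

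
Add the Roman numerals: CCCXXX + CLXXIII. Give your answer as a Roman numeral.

CCCXXX = 330
CLXXIII = 173
330 + 173 = 503

DIII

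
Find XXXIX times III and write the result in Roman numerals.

XXXIX = 39
III = 3
39 × 3 = 117

CXVII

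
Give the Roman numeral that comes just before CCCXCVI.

CCCXCVI = 396; previous is 395

CCCXCV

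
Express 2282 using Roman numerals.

Convert 2282 to Roman numerals:
  2282 contains 2×1000 (MM)
  282 contains 2×100 (CC)
  82 contains 1×50 (L)
  32 contains 3×10 (XXX)
  2 contains 2×1 (II)

MMCCLXXXII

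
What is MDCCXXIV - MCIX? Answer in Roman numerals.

MDCCXXIV = 1724
MCIX = 1109
1724 - 1109 = 615

DCXV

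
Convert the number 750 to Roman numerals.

Convert 750 to Roman numerals:
  750 contains 1×500 (D)
  250 contains 2×100 (CC)
  50 contains 1×50 (L)

DCCL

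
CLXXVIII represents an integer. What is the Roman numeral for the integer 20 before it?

CLXXVIII = 178
178 - 20 = 158

CLVIII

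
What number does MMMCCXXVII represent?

MMMCCXXVII: M=1000, M=1000, M=1000, C=100, C=100, X=10, X=10, V=5, I=1, I=1
1000 + 1000 + 1000 + 100 + 100 + 10 + 10 + 5 + 1 + 1 = 3227

3227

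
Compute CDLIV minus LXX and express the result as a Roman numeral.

CDLIV = 454
LXX = 70
454 - 70 = 384

CCCLXXXIV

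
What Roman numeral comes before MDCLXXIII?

MDCLXXIII = 1673; previous is 1672

MDCLXXII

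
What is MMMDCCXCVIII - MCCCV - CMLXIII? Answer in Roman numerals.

MMMDCCXCVIII = 3798, MCCCV = 1305, CMLXIII = 963
3798 - 1305 = 2493
2493 - 963 = 1530

MDXXX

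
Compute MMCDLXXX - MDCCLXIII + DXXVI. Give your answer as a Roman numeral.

MMCDLXXX = 2480, MDCCLXIII = 1763, DXXVI = 526
2480 - 1763 = 717
717 + 526 = 1243

MCCXLIII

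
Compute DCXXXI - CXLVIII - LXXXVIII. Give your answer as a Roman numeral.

DCXXXI = 631, CXLVIII = 148, LXXXVIII = 88
631 - 148 = 483
483 - 88 = 395

CCCXCV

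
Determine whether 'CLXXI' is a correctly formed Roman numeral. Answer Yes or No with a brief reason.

'CLXXI': Check the rules: uses only the symbols I, V, X, L, C, D, M; no symbol is repeated more than three times in a row; V, L and D each appear at most once; no smaller symbol precedes a larger one (values never increase from left to right). Value: C (100) + L (50) + X (10) + X (10) + I (1) = 171. So it is a valid standard Roman numeral.

Yes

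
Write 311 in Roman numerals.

Convert 311 to Roman numerals:
  311 contains 3×100 (CCC)
  11 contains 1×10 (X)
  1 contains 1×1 (I)

CCCXI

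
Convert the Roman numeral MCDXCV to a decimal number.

MCDXCV: M=1000, CD=400, XC=90, V=5
1000 + 400 + 90 + 5 = 1495

1495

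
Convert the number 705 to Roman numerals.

Convert 705 to Roman numerals:
  705 contains 1×500 (D)
  205 contains 2×100 (CC)
  5 contains 1×5 (V)

DCCV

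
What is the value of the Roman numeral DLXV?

DLXV: D=500, L=50, X=10, V=5
500 + 50 + 10 + 5 = 565

565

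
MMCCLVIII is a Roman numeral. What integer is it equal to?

MMCCLVIII: M=1000, M=1000, C=100, C=100, L=50, V=5, I=1, I=1, I=1
1000 + 1000 + 100 + 100 + 50 + 5 + 1 + 1 + 1 = 2258

2258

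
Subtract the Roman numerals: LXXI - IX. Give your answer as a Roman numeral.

LXXI = 71
IX = 9
71 - 9 = 62

LXII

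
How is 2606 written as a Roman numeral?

Convert 2606 to Roman numerals:
  2606 contains 2×1000 (MM)
  606 contains 1×500 (D)
  106 contains 1×100 (C)
  6 contains 1×5 (V)
  1 contains 1×1 (I)

MMDCVI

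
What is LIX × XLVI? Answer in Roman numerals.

LIX = 59
XLVI = 46
59 × 46 = 2714

MMDCCXIV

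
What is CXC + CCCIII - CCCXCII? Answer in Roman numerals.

CXC = 190, CCCIII = 303, CCCXCII = 392
190 + 303 = 493
493 - 392 = 101

CI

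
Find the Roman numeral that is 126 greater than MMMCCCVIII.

MMMCCCVIII = 3308
3308 + 126 = 3434

MMMCDXXXIV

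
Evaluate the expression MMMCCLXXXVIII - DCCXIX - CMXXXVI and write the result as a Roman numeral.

MMMCCLXXXVIII = 3288, DCCXIX = 719, CMXXXVI = 936
3288 - 719 = 2569
2569 - 936 = 1633

MDCXXXIII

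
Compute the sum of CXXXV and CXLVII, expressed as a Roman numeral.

CXXXV = 135
CXLVII = 147
135 + 147 = 282

CCLXXXII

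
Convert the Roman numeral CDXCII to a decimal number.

CDXCII: CD=400, XC=90, I=1, I=1
400 + 90 + 1 + 1 = 492

492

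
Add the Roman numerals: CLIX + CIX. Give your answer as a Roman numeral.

CLIX = 159
CIX = 109
159 + 109 = 268

CCLXVIII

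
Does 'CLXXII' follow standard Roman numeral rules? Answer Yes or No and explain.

'CLXXII': Check the rules: uses only the symbols I, V, X, L, C, D, M; no symbol is repeated more than three times in a row; V, L and D each appear at most once; no smaller symbol precedes a larger one (values never increase from left to right). Value: C (100) + L (50) + X (10) + X (10) + I (1) + I (1) = 172. So it is a valid standard Roman numeral.

Yes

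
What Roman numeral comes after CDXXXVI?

CDXXXVI = 436; next is 437

CDXXXVII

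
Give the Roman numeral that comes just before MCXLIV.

MCXLIV = 1144, so the previous integer is 1144 - 1 = 1143

MCXLIII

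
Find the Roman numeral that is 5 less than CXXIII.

CXXIII = 123
123 - 5 = 118

CXVIII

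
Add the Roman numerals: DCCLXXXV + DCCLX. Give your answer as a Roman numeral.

DCCLXXXV = 785
DCCLX = 760
785 + 760 = 1545

MDXLV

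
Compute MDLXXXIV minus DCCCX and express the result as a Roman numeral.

MDLXXXIV = 1584
DCCCX = 810
1584 - 810 = 774

DCCLXXIV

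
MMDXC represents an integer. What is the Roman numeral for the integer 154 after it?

MMDXC = 2590
2590 + 154 = 2744

MMDCCXLIV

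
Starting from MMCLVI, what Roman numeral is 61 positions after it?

MMCLVI = 2156
2156 + 61 = 2217

MMCCXVII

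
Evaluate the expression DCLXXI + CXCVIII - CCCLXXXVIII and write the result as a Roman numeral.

DCLXXI = 671, CXCVIII = 198, CCCLXXXVIII = 388
671 + 198 = 869
869 - 388 = 481

CDLXXXI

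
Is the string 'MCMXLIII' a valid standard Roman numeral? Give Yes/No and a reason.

'MCMXLIII': Check the rules: uses only the symbols I, V, X, L, C, D, M; no symbol is repeated more than three times in a row; V, L and D each appear at most once; the only places a smaller symbol precedes a larger one are the allowed subtractive pairs CM, XL, the symbol right after such a pair (if any) is smaller than the pair's first symbol, and otherwise the values never increase from left to right. Value: M (1000) + CM (900) + XL (40) + I (1) + I (1) + I (1) = 1943. So it is a valid standard Roman numeral.

Yes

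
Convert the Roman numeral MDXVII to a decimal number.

MDXVII: M=1000, D=500, X=10, V=5, I=1, I=1
1000 + 500 + 10 + 5 + 1 + 1 = 1517

1517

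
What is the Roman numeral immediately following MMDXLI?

MMDXLI = 2541; next is 2542

MMDXLII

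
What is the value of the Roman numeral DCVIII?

DCVIII: D=500, C=100, V=5, I=1, I=1, I=1
500 + 100 + 5 + 1 + 1 + 1 = 608

608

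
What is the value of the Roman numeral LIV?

LIV: L=50, IV=4
50 + 4 = 54

54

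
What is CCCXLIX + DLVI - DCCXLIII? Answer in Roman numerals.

CCCXLIX = 349, DLVI = 556, DCCXLIII = 743
349 + 556 = 905
905 - 743 = 162

CLXII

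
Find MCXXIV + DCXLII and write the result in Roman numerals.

MCXXIV = 1124
DCXLII = 642
1124 + 642 = 1766

MDCCLXVI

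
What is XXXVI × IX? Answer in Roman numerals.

XXXVI = 36
IX = 9
36 × 9 = 324

CCCXXIV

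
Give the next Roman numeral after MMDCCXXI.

MMDCCXXI = 2721; next is 2722

MMDCCXXII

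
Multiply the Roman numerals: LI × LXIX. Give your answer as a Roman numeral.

LI = 51
LXIX = 69
51 × 69 = 3519

MMMDXIX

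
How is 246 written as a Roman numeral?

Convert 246 to Roman numerals:
  246 contains 2×100 (CC)
  46 contains 1×40 (XL)
  6 contains 1×5 (V)
  1 contains 1×1 (I)

CCXLVI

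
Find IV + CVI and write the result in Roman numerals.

IV = 4
CVI = 106
4 + 106 = 110

CX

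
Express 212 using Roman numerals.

Convert 212 to Roman numerals:
  212 contains 2×100 (CC)
  12 contains 1×10 (X)
  2 contains 2×1 (II)

CCXII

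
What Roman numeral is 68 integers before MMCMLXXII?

MMCMLXXII = 2972
2972 - 68 = 2904

MMCMIV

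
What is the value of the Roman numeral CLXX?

CLXX: C=100, L=50, X=10, X=10
100 + 50 + 10 + 10 = 170

170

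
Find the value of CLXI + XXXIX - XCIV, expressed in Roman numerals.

CLXI = 161, XXXIX = 39, XCIV = 94
161 + 39 = 200
200 - 94 = 106

CVI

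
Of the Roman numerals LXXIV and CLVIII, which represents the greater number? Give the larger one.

LXXIV = 74
CLVIII = 158
158 is larger

CLVIII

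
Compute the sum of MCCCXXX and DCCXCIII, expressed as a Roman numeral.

MCCCXXX = 1330
DCCXCIII = 793
1330 + 793 = 2123

MMCXXIII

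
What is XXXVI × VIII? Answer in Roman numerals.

XXXVI = 36
VIII = 8
36 × 8 = 288

CCLXXXVIII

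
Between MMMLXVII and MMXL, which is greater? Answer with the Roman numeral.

MMMLXVII = 3067
MMXL = 2040
3067 is larger

MMMLXVII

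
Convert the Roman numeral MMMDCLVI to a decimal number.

MMMDCLVI: M=1000, M=1000, M=1000, D=500, C=100, L=50, V=5, I=1
1000 + 1000 + 1000 + 500 + 100 + 50 + 5 + 1 = 3656

3656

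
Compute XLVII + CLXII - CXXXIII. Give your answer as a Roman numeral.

XLVII = 47, CLXII = 162, CXXXIII = 133
47 + 162 = 209
209 - 133 = 76

LXXVI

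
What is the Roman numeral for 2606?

Convert 2606 to Roman numerals:
  2606 contains 2×1000 (MM)
  606 contains 1×500 (D)
  106 contains 1×100 (C)
  6 contains 1×5 (V)
  1 contains 1×1 (I)

MMDCVI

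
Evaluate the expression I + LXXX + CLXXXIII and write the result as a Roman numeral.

I = 1, LXXX = 80, CLXXXIII = 183
1 + 80 = 81
81 + 183 = 264

CCLXIV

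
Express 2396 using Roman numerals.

Convert 2396 to Roman numerals:
  2396 contains 2×1000 (MM)
  396 contains 3×100 (CCC)
  96 contains 1×90 (XC)
  6 contains 1×5 (V)
  1 contains 1×1 (I)

MMCCCXCVI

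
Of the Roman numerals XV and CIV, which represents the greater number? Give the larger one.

XV = 15
CIV = 104
104 is larger

CIV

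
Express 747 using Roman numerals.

Convert 747 to Roman numerals:
  747 contains 1×500 (D)
  247 contains 2×100 (CC)
  47 contains 1×40 (XL)
  7 contains 1×5 (V)
  2 contains 2×1 (II)

DCCXLVII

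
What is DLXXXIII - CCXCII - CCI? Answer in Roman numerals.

DLXXXIII = 583, CCXCII = 292, CCI = 201
583 - 292 = 291
291 - 201 = 90

XC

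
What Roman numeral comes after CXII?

CXII = 112; next is 113

CXIII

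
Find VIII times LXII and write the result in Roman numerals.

VIII = 8
LXII = 62
8 × 62 = 496

CDXCVI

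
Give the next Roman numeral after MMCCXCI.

MMCCXCI = 2291, so the next integer is 2291 + 1 = 2292

MMCCXCII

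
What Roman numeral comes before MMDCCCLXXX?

MMDCCCLXXX = 2880; previous is 2879

MMDCCCLXXIX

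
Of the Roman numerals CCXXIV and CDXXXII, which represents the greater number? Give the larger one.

CCXXIV = 224
CDXXXII = 432
432 is larger

CDXXXII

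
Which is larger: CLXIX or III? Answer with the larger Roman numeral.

CLXIX = 169
III = 3
169 is larger

CLXIX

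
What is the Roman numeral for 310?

Convert 310 to Roman numerals:
  310 contains 3×100 (CCC)
  10 contains 1×10 (X)

CCCX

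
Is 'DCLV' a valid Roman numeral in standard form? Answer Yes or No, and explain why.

'DCLV': Check the rules: uses only the symbols I, V, X, L, C, D, M; no symbol is repeated more than three times in a row; V, L and D each appear at most once; no smaller symbol precedes a larger one (values never increase from left to right). Value: D (500) + C (100) + L (50) + V (5) = 655. So it is a valid standard Roman numeral.

Yes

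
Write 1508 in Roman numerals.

Convert 1508 to Roman numerals:
  1508 contains 1×1000 (M)
  508 contains 1×500 (D)
  8 contains 1×5 (V)
  3 contains 3×1 (III)

MDVIII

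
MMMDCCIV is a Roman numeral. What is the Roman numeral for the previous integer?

MMMDCCIV = 3704, so the previous integer is 3704 - 1 = 3703

MMMDCCIII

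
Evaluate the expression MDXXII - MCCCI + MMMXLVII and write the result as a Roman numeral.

MDXXII = 1522, MCCCI = 1301, MMMXLVII = 3047
1522 - 1301 = 221
221 + 3047 = 3268

MMMCCLXVIII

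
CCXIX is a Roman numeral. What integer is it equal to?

CCXIX: C=100, C=100, X=10, IX=9
100 + 100 + 10 + 9 = 219

219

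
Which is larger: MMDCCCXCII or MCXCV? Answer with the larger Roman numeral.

MMDCCCXCII = 2892
MCXCV = 1195
2892 is larger

MMDCCCXCII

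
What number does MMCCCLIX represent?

MMCCCLIX: M=1000, M=1000, C=100, C=100, C=100, L=50, IX=9
1000 + 1000 + 100 + 100 + 100 + 50 + 9 = 2359

2359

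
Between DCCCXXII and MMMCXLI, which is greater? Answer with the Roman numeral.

DCCCXXII = 822
MMMCXLI = 3141
3141 is larger

MMMCXLI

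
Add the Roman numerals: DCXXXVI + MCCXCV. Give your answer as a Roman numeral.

DCXXXVI = 636
MCCXCV = 1295
636 + 1295 = 1931

MCMXXXI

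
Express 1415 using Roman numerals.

Convert 1415 to Roman numerals:
  1415 contains 1×1000 (M)
  415 contains 1×400 (CD)
  15 contains 1×10 (X)
  5 contains 1×5 (V)

MCDXV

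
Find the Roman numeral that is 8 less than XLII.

XLII = 42
42 - 8 = 34

XXXIV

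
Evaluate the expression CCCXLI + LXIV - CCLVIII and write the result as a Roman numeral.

CCCXLI = 341, LXIV = 64, CCLVIII = 258
341 + 64 = 405
405 - 258 = 147

CXLVII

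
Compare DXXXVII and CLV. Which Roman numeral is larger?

DXXXVII = 537
CLV = 155
537 is larger

DXXXVII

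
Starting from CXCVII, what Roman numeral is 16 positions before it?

CXCVII = 197
197 - 16 = 181

CLXXXI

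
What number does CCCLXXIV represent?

CCCLXXIV: C=100, C=100, C=100, L=50, X=10, X=10, IV=4
100 + 100 + 100 + 50 + 10 + 10 + 4 = 374

374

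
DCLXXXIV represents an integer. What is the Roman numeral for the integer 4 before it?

DCLXXXIV = 684
684 - 4 = 680

DCLXXX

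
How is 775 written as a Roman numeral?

Convert 775 to Roman numerals:
  775 contains 1×500 (D)
  275 contains 2×100 (CC)
  75 contains 1×50 (L)
  25 contains 2×10 (XX)
  5 contains 1×5 (V)

DCCLXXV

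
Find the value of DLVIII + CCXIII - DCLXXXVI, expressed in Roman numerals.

DLVIII = 558, CCXIII = 213, DCLXXXVI = 686
558 + 213 = 771
771 - 686 = 85

LXXXV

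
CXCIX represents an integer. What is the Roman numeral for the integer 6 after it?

CXCIX = 199
199 + 6 = 205

CCV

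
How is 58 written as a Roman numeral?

Convert 58 to Roman numerals:
  58 contains 1×50 (L)
  8 contains 1×5 (V)
  3 contains 3×1 (III)

LVIII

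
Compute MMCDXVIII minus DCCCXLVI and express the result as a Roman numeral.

MMCDXVIII = 2418
DCCCXLVI = 846
2418 - 846 = 1572

MDLXXII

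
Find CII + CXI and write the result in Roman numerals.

CII = 102
CXI = 111
102 + 111 = 213

CCXIII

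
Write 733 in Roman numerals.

Convert 733 to Roman numerals:
  733 contains 1×500 (D)
  233 contains 2×100 (CC)
  33 contains 3×10 (XXX)
  3 contains 3×1 (III)

DCCXXXIII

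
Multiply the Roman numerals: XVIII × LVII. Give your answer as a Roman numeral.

XVIII = 18
LVII = 57
18 × 57 = 1026

MXXVI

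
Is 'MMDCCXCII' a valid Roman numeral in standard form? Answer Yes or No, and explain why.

'MMDCCXCII': Check the rules: uses only the symbols I, V, X, L, C, D, M; no symbol is repeated more than three times in a row; V, L and D each appear at most once; the only place a smaller symbol precedes a larger one is the allowed subtractive pair XC, the symbol right after such a pair (if any) is smaller than the pair's first symbol, and otherwise the values never increase from left to right. Value: M (1000) + M (1000) + D (500) + C (100) + C (100) + XC (90) + I (1) + I (1) = 2792. So it is a valid standard Roman numeral.

Yes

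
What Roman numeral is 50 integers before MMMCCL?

MMMCCL = 3250
3250 - 50 = 3200

MMMCC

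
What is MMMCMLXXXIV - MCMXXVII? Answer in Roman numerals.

MMMCMLXXXIV = 3984
MCMXXVII = 1927
3984 - 1927 = 2057

MMLVII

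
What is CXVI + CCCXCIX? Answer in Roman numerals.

CXVI = 116
CCCXCIX = 399
116 + 399 = 515

DXV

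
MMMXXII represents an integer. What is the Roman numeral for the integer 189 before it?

MMMXXII = 3022
3022 - 189 = 2833

MMDCCCXXXIII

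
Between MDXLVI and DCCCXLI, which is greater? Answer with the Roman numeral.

MDXLVI = 1546
DCCCXLI = 841
1546 is larger

MDXLVI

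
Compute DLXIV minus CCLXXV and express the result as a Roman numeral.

DLXIV = 564
CCLXXV = 275
564 - 275 = 289

CCLXXXIX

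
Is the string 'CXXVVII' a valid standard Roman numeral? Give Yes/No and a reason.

'CXXVVII': V should not appear more than once

No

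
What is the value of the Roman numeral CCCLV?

CCCLV: C=100, C=100, C=100, L=50, V=5
100 + 100 + 100 + 50 + 5 = 355

355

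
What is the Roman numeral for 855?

Convert 855 to Roman numerals:
  855 contains 1×500 (D)
  355 contains 3×100 (CCC)
  55 contains 1×50 (L)
  5 contains 1×5 (V)

DCCCLV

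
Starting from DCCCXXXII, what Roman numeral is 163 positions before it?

DCCCXXXII = 832
832 - 163 = 669

DCLXIX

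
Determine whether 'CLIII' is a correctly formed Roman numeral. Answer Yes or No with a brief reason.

'CLIII': Check the rules: uses only the symbols I, V, X, L, C, D, M; no symbol is repeated more than three times in a row; V, L and D each appear at most once; no smaller symbol precedes a larger one (values never increase from left to right). Value: C (100) + L (50) + I (1) + I (1) + I (1) = 153. So it is a valid standard Roman numeral.

Yes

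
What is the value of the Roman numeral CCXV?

CCXV: C=100, C=100, X=10, V=5
100 + 100 + 10 + 5 = 215

215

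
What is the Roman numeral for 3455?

Convert 3455 to Roman numerals:
  3455 contains 3×1000 (MMM)
  455 contains 1×400 (CD)
  55 contains 1×50 (L)
  5 contains 1×5 (V)

MMMCDLV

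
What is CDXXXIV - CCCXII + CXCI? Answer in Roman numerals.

CDXXXIV = 434, CCCXII = 312, CXCI = 191
434 - 312 = 122
122 + 191 = 313

CCCXIII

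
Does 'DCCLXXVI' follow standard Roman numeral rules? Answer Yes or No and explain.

'DCCLXXVI': Check the rules: uses only the symbols I, V, X, L, C, D, M; no symbol is repeated more than three times in a row; V, L and D each appear at most once; no smaller symbol precedes a larger one (values never increase from left to right). Value: D (500) + C (100) + C (100) + L (50) + X (10) + X (10) + V (5) + I (1) = 776. So it is a valid standard Roman numeral.

Yes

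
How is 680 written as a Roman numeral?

Convert 680 to Roman numerals:
  680 contains 1×500 (D)
  180 contains 1×100 (C)
  80 contains 1×50 (L)
  30 contains 3×10 (XXX)

DCLXXX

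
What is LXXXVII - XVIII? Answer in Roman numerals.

LXXXVII = 87
XVIII = 18
87 - 18 = 69

LXIX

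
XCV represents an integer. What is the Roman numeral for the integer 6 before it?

XCV = 95
95 - 6 = 89

LXXXIX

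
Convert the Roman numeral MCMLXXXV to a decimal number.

MCMLXXXV: M=1000, CM=900, L=50, X=10, X=10, X=10, V=5
1000 + 900 + 50 + 10 + 10 + 10 + 5 = 1985

1985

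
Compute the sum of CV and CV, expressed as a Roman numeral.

CV = 105
CV = 105
105 + 105 = 210

CCX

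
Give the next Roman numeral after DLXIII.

DLXIII = 563, so the next integer is 563 + 1 = 564

DLXIV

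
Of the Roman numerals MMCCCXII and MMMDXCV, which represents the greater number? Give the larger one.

MMCCCXII = 2312
MMMDXCV = 3595
3595 is larger

MMMDXCV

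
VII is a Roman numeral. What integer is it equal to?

VII: V=5, I=1, I=1
5 + 1 + 1 = 7

7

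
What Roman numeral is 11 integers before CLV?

CLV = 155
155 - 11 = 144

CXLIV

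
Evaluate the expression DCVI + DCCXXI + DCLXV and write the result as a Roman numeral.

DCVI = 606, DCCXXI = 721, DCLXV = 665
606 + 721 = 1327
1327 + 665 = 1992

MCMXCII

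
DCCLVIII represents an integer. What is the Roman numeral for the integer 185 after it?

DCCLVIII = 758
758 + 185 = 943

CMXLIII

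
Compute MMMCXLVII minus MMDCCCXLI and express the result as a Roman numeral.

MMMCXLVII = 3147
MMDCCCXLI = 2841
3147 - 2841 = 306

CCCVI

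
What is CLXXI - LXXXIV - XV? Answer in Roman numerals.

CLXXI = 171, LXXXIV = 84, XV = 15
171 - 84 = 87
87 - 15 = 72

LXXII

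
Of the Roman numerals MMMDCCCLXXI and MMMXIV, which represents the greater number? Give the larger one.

MMMDCCCLXXI = 3871
MMMXIV = 3014
3871 is larger

MMMDCCCLXXI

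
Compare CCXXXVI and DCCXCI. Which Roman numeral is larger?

CCXXXVI = 236
DCCXCI = 791
791 is larger

DCCXCI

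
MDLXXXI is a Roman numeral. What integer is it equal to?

MDLXXXI: M=1000, D=500, L=50, X=10, X=10, X=10, I=1
1000 + 500 + 50 + 10 + 10 + 10 + 1 = 1581

1581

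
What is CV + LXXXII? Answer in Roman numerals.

CV = 105
LXXXII = 82
105 + 82 = 187

CLXXXVII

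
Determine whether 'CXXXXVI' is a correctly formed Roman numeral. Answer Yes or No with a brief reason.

'CXXXXVI': More than 3 consecutive X's

No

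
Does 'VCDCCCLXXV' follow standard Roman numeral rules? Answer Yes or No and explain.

'VCDCCCLXXV': V should not appear more than once

No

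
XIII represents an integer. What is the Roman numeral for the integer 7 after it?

XIII = 13
13 + 7 = 20

XX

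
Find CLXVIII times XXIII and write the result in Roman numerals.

CLXVIII = 168
XXIII = 23
168 × 23 = 3864

MMMDCCCLXIV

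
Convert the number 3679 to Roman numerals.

Convert 3679 to Roman numerals:
  3679 contains 3×1000 (MMM)
  679 contains 1×500 (D)
  179 contains 1×100 (C)
  79 contains 1×50 (L)
  29 contains 2×10 (XX)
  9 contains 1×9 (IX)

MMMDCLXXIX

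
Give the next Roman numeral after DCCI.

DCCI = 701; next is 702

DCCII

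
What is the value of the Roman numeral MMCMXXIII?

MMCMXXIII: M=1000, M=1000, CM=900, X=10, X=10, I=1, I=1, I=1
1000 + 1000 + 900 + 10 + 10 + 1 + 1 + 1 = 2923

2923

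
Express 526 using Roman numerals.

Convert 526 to Roman numerals:
  526 contains 1×500 (D)
  26 contains 2×10 (XX)
  6 contains 1×5 (V)
  1 contains 1×1 (I)

DXXVI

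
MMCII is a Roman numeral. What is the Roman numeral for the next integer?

MMCII = 2102; next is 2103

MMCIII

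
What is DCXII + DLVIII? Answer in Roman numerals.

DCXII = 612
DLVIII = 558
612 + 558 = 1170

MCLXX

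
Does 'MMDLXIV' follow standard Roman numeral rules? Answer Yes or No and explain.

'MMDLXIV': Check the rules: uses only the symbols I, V, X, L, C, D, M; no symbol is repeated more than three times in a row; V, L and D each appear at most once; the only place a smaller symbol precedes a larger one is the allowed subtractive pair IV, the symbol right after such a pair (if any) is smaller than the pair's first symbol, and otherwise the values never increase from left to right. Value: M (1000) + M (1000) + D (500) + L (50) + X (10) + IV (4) = 2564. So it is a valid standard Roman numeral.

Yes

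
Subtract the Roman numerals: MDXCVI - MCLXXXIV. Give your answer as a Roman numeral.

MDXCVI = 1596
MCLXXXIV = 1184
1596 - 1184 = 412

CDXII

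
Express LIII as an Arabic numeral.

LIII: L=50, I=1, I=1, I=1
50 + 1 + 1 + 1 = 53

53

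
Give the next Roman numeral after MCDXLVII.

MCDXLVII = 1447, so the next integer is 1447 + 1 = 1448

MCDXLVIII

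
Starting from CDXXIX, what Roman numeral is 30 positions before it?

CDXXIX = 429
429 - 30 = 399

CCCXCIX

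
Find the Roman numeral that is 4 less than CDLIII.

CDLIII = 453
453 - 4 = 449

CDXLIX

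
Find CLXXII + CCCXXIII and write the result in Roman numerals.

CLXXII = 172
CCCXXIII = 323
172 + 323 = 495

CDXCV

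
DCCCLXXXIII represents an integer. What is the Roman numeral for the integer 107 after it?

DCCCLXXXIII = 883
883 + 107 = 990

CMXC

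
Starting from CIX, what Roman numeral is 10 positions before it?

CIX = 109
109 - 10 = 99

XCIX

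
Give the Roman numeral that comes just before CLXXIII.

CLXXIII = 173, so the previous integer is 173 - 1 = 172

CLXXII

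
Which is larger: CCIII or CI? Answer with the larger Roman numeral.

CCIII = 203
CI = 101
203 is larger

CCIII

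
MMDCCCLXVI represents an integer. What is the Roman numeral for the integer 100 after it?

MMDCCCLXVI = 2866
2866 + 100 = 2966

MMCMLXVI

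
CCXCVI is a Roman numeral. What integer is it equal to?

CCXCVI: C=100, C=100, XC=90, V=5, I=1
100 + 100 + 90 + 5 + 1 = 296

296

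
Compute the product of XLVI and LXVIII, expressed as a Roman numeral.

XLVI = 46
LXVIII = 68
46 × 68 = 3128

MMMCXXVIII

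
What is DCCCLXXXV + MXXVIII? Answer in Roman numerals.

DCCCLXXXV = 885
MXXVIII = 1028
885 + 1028 = 1913

MCMXIII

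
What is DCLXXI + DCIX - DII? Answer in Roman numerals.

DCLXXI = 671, DCIX = 609, DII = 502
671 + 609 = 1280
1280 - 502 = 778

DCCLXXVIII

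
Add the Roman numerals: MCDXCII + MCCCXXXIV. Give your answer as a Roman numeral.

MCDXCII = 1492
MCCCXXXIV = 1334
1492 + 1334 = 2826

MMDCCCXXVI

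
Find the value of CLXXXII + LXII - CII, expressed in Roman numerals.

CLXXXII = 182, LXII = 62, CII = 102
182 + 62 = 244
244 - 102 = 142

CXLII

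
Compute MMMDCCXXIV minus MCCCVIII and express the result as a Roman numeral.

MMMDCCXXIV = 3724
MCCCVIII = 1308
3724 - 1308 = 2416

MMCDXVI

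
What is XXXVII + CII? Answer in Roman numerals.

XXXVII = 37
CII = 102
37 + 102 = 139

CXXXIX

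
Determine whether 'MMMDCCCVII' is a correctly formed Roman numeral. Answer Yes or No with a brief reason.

'MMMDCCCVII': Check the rules: uses only the symbols I, V, X, L, C, D, M; no symbol is repeated more than three times in a row; V, L and D each appear at most once; no smaller symbol precedes a larger one (values never increase from left to right). Value: M (1000) + M (1000) + M (1000) + D (500) + C (100) + C (100) + C (100) + V (5) + I (1) + I (1) = 3807. So it is a valid standard Roman numeral.

Yes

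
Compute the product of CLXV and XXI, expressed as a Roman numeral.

CLXV = 165
XXI = 21
165 × 21 = 3465

MMMCDLXV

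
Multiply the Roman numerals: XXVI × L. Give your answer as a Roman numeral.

XXVI = 26
L = 50
26 × 50 = 1300

MCCC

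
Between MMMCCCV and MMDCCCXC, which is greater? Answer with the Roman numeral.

MMMCCCV = 3305
MMDCCCXC = 2890
3305 is larger

MMMCCCV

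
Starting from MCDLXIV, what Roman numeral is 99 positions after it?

MCDLXIV = 1464
1464 + 99 = 1563

MDLXIII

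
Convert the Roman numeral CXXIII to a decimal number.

CXXIII: C=100, X=10, X=10, I=1, I=1, I=1
100 + 10 + 10 + 1 + 1 + 1 = 123

123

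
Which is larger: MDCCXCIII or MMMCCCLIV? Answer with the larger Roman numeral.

MDCCXCIII = 1793
MMMCCCLIV = 3354
3354 is larger

MMMCCCLIV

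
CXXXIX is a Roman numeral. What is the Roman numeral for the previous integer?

CXXXIX = 139; previous is 138

CXXXVIII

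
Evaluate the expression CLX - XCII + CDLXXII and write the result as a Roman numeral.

CLX = 160, XCII = 92, CDLXXII = 472
160 - 92 = 68
68 + 472 = 540

DXL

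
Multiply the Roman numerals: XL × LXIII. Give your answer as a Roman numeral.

XL = 40
LXIII = 63
40 × 63 = 2520

MMDXX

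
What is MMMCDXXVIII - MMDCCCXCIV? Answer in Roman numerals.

MMMCDXXVIII = 3428
MMDCCCXCIV = 2894
3428 - 2894 = 534

DXXXIV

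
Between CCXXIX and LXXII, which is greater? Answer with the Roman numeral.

CCXXIX = 229
LXXII = 72
229 is larger

CCXXIX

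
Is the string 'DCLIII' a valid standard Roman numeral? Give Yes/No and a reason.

'DCLIII': Check the rules: uses only the symbols I, V, X, L, C, D, M; no symbol is repeated more than three times in a row; V, L and D each appear at most once; no smaller symbol precedes a larger one (values never increase from left to right). Value: D (500) + C (100) + L (50) + I (1) + I (1) + I (1) = 653. So it is a valid standard Roman numeral.

Yes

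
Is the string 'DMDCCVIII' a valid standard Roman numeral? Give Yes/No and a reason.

'DMDCCVIII': D should not appear more than once

No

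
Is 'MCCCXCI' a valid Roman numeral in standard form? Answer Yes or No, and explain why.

'MCCCXCI': Check the rules: uses only the symbols I, V, X, L, C, D, M; no symbol is repeated more than three times in a row; V, L and D each appear at most once; the only place a smaller symbol precedes a larger one is the allowed subtractive pair XC, the symbol right after such a pair (if any) is smaller than the pair's first symbol, and otherwise the values never increase from left to right. Value: M (1000) + C (100) + C (100) + C (100) + XC (90) + I (1) = 1391. So it is a valid standard Roman numeral.

Yes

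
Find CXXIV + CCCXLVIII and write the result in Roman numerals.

CXXIV = 124
CCCXLVIII = 348
124 + 348 = 472

CDLXXII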